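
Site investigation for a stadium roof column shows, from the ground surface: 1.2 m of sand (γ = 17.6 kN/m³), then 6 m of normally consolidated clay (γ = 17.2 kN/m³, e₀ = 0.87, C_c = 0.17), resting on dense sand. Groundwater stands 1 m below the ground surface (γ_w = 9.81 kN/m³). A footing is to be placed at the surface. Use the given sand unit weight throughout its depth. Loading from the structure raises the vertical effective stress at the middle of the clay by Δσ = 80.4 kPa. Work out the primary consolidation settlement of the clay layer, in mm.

S_c ≈ 256 mm

Mid-depth of clay below the ground surface: z = 1.2 + 6/2 = 4.2 m.
Total vertical stress at mid-clay: σ_v = 17.6×1.2 + 17.2×3 = 72.72 kPa.
Pore pressure: u = 9.81×(4.2 − 1) = 31.392 kPa.
Initial effective stress: σ'_0 = σ_v − u = 72.72 − 31.392 = 41.328 kPa.
Final effective stress: σ'_f = σ'_0 + Δσ = 41.328 + 80.4 = 121.73 kPa.
Normally consolidated clay, so the full stress increment lies on the virgin compression line:
S_c = C_c·H/(1+e₀)·log₁₀(σ'_f/σ'_0) = 0.17×6/(1+0.87)×log₁₀(121.73/41.328)
    = 0.54545 × 0.46915 = 0.2559 m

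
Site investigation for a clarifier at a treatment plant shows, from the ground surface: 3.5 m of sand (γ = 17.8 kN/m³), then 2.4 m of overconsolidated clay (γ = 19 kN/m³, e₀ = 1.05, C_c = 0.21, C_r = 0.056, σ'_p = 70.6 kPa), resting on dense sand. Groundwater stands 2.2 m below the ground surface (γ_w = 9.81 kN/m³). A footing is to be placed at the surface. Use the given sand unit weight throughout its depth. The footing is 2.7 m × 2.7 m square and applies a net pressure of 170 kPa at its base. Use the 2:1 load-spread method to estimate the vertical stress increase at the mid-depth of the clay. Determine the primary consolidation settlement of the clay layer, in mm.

S_c ≈ 21.9 mm

Mid-depth of clay below the ground surface: z = 3.5 + 2.4/2 = 4.7 m.
Total vertical stress at mid-clay: σ_v = 17.8×3.5 + 19×1.2 = 85.1 kPa.
Pore pressure: u = 9.81×(4.7 − 2.2) = 24.525 kPa.
Initial effective stress: σ'_0 = σ_v − u = 85.1 − 24.525 = 60.575 kPa.
Stress increase at mid-clay by the 2:1 spreading method:
Δσ = qBL/((B+z)(L+z)) = 170×2.7×2.7/((2.7+4.7)(2.7+4.7)) = 22.631 kPa
Final effective stress: σ'_f = 60.575 + 22.631 = 83.206 kPa.
σ'_f = 83.206 > σ'_p = 70.6 kPa, so the stress path crosses the preconsolidation pressure — recompression up to σ'_p, then virgin compression beyond:
S_c = H/(1+e₀)·[C_r·log₁₀(σ'_p/σ'_0) + C_c·log₁₀(σ'_f/σ'_p)]
    = 2.4/2.05 × [0.056×log₁₀(70.6/60.575) + 0.21×log₁₀(83.206/70.6)]
    = 1.1707 × [0.0037246 + 0.014983] = 0.0219 m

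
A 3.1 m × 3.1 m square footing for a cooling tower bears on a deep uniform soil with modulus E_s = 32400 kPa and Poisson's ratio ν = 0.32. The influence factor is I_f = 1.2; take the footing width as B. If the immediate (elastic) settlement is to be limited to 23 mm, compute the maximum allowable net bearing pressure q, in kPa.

q ≈ 223 kPa

S_e = q·B·(1−ν²)/E_s · I_f  ⇒  q = S_e·E_s / (B·(1−ν²)·I_f).
q = 0.023 × 32400 / (3.1 × 0.8976 × 1.2) = 223.2 kPa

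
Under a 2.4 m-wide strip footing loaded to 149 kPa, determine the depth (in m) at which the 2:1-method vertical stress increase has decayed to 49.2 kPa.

2:1 spreading — at depth z the loaded area has grown by z in each plan dimension:
qB/(B+z) = Δσ_z ⇒ z = qB/Δσ_z − B = 149×2.4/49.2 − 2.4 = 4.868 m

z ≈ 4.87 m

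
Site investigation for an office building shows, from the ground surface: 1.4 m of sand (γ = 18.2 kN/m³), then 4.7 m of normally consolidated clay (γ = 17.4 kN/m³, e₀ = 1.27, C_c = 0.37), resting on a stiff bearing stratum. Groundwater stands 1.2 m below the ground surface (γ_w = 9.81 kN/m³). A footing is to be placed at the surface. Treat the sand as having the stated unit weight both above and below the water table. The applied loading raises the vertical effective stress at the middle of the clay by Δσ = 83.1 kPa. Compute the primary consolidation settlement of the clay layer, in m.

Mid-depth of clay below the ground surface: z = 1.4 + 4.7/2 = 3.75 m.
Total vertical stress at mid-clay: σ_v = 18.2×1.4 + 17.4×2.35 = 66.37 kPa.
Pore pressure: u = 9.81×(3.75 − 1.2) = 25.015 kPa.
Initial effective stress: σ'_0 = σ_v − u = 66.37 − 25.015 = 41.355 kPa.
Final effective stress: σ'_f = σ'_0 + Δσ = 41.355 + 83.1 = 124.45 kPa.
Normally consolidated clay, so the full stress increment lies on the virgin compression line:
S_c = C_c·H/(1+e₀)·log₁₀(σ'_f/σ'_0) = 0.37×4.7/(1+1.27)×log₁₀(124.45/41.355)
    = 0.76608 × 0.47847 = 0.3665 m

S_c ≈ 0.367 m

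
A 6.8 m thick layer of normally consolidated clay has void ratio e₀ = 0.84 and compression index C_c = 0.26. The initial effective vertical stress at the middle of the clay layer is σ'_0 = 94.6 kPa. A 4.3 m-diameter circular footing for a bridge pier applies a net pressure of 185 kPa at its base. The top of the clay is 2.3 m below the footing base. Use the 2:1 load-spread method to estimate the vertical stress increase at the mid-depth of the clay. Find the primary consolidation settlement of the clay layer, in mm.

S_c ≈ 129 mm

Mid-depth of clay below the footing base: z = 2.3 + 6.8/2 = 5.7 m.
Stress increase at mid-clay by the 2:1 spreading method:
Δσ ≈ qD²/(D+z)² = 185×4.3²/(4.3+5.7)² = 34.206 kPa
Final effective stress: σ'_f = σ'_0 + Δσ = 94.6 + 34.206 = 128.81 kPa.
Normally consolidated clay, so the full stress increment lies on the virgin compression line:
S_c = C_c·H/(1+e₀)·log₁₀(σ'_f/σ'_0) = 0.26×6.8/(1+0.84)×log₁₀(128.81/94.6)
    = 0.96087 × 0.13406 = 0.1288 m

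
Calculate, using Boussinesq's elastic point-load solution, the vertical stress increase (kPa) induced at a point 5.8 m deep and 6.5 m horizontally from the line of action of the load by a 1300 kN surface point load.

Boussinesq vertical stress below a point load on an elastic half-space:
Δσ_z = 3P/(2πz²) · [1 + (r/z)²]^(−5/2)
r/z = 6.5/5.8 = 1.1207; [1+(r/z)²]^(−5/2) = 0.13082.
Δσ_z = 3×1300/(2π×5.8²) × 0.13082 = 18.451 × 0.13082 = 2.414 kPa

Δσ_z ≈ 2.41 kPa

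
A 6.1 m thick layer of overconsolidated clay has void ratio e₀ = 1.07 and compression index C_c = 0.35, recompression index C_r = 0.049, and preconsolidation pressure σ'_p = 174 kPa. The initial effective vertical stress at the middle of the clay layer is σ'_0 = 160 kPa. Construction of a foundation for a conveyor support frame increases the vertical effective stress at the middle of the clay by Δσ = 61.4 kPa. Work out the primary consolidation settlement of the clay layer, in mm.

S_c ≈ 113 mm

Final effective stress: σ'_f = 160 + 61.4 = 221.4 kPa.
σ'_f = 221.4 > σ'_p = 174 kPa, so the stress path crosses the preconsolidation pressure — recompression up to σ'_p, then virgin compression beyond:
S_c = H/(1+e₀)·[C_r·log₁₀(σ'_p/σ'_0) + C_c·log₁₀(σ'_f/σ'_p)]
    = 6.1/2.07 × [0.049×log₁₀(174/160) + 0.35×log₁₀(221.4/174)]
    = 2.9469 × [0.001785 + 0.03662] = 0.1132 m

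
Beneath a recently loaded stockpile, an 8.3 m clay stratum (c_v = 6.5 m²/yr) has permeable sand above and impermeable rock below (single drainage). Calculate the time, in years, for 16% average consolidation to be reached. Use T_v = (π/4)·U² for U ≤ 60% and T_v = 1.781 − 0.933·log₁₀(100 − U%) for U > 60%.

t ≈ 0.213 years

Drainage path length: H_d = H = 8.3 m (single drainage).
U ≤ 60%: T_v = (π/4)·U² = (π/4)×0.16² = 0.020106.
t = T_v·H_d²/c_v = 0.020106×8.3²/6.5 = 0.2131 years.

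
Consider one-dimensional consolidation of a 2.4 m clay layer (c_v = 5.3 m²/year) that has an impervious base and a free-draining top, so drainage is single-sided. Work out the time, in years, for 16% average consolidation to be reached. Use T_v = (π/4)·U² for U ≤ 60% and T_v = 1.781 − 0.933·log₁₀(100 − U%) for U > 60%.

t ≈ 0.0219 years

Drainage path length: H_d = H = 2.4 m (single drainage).
U ≤ 60%: T_v = (π/4)·U² = (π/4)×0.16² = 0.020106.
t = T_v·H_d²/c_v = 0.020106×2.4²/5.3 = 0.02185 years.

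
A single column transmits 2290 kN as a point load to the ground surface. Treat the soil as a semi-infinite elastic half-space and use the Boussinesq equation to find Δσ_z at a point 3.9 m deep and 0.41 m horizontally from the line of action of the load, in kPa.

Boussinesq vertical stress below a point load on an elastic half-space:
Δσ_z = 3P/(2πz²) · [1 + (r/z)²]^(−5/2)
r/z = 0.41/3.9 = 0.10513; [1+(r/z)²]^(−5/2) = 0.9729.
Δσ_z = 3×2290/(2π×3.9²) × 0.9729 = 71.887 × 0.9729 = 69.94 kPa

Δσ_z ≈ 69.9 kPa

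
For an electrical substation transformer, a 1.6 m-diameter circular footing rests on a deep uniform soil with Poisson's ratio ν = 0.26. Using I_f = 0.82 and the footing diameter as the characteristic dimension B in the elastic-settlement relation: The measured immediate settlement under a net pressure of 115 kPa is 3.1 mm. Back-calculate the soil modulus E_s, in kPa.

E_s ≈ 45400 kPa

S_e = q·B·(1−ν²)/E_s · I_f  ⇒  E_s = q·B·(1−ν²)·I_f / S_e.
E_s = 115 × 1.6 × 0.9324 × 0.82 / 0.0031 = 45380 kPa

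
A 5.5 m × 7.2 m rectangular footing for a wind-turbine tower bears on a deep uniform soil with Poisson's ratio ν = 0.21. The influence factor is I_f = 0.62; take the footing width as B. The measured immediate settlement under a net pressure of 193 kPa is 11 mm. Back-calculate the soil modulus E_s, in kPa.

E_s ≈ 57200 kPa

S_e = q·B·(1−ν²)/E_s · I_f  ⇒  E_s = q·B·(1−ν²)·I_f / S_e.
E_s = 193 × 5.5 × 0.9559 × 0.62 / 0.011 = 57190 kPa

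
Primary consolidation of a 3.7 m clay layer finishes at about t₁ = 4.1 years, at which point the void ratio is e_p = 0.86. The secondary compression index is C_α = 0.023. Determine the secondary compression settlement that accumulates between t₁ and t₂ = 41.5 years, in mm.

S_s ≈ 46 mm

Secondary compression: S_s = C_α·H/(1+e_p)·log₁₀(t₂/t₁)
S_s = 0.023×3.7/(1+0.86)×log₁₀(41.5/4.1)
    = 0.04575 × 1.005 = 0.04599 m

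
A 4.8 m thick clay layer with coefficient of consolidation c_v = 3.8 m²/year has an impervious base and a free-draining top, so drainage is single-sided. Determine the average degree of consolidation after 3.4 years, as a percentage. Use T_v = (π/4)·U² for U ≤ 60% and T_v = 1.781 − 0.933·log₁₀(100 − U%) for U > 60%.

U ≈ 79.7 %

Drainage path length: H_d = H = 4.8 m (single drainage).
T_v = c_v·t/H_d² = 3.8×3.4/4.8² = 0.56076.
T_v = 0.56076 corresponds to the U > 60% branch:
U = 1 − 10^((1.781 − T_v)/0.933)/100 = 0.7968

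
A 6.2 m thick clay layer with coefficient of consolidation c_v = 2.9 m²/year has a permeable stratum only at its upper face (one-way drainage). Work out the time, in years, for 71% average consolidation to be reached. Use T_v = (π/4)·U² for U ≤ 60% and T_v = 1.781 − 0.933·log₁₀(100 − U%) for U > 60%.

Drainage path length: H_d = H = 6.2 m (single drainage).
U > 60%: T_v = 1.781 − 0.933·log₁₀(100 − 71) = 0.41658.
t = T_v·H_d²/c_v = 0.41658×6.2²/2.9 = 5.522 years.

t ≈ 5.52 years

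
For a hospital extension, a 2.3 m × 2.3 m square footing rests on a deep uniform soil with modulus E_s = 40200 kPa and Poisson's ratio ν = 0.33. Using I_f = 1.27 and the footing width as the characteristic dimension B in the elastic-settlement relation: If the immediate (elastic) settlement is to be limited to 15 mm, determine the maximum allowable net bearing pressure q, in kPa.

q ≈ 232 kPa

S_e = q·B·(1−ν²)/E_s · I_f  ⇒  q = S_e·E_s / (B·(1−ν²)·I_f).
q = 0.015 × 40200 / (2.3 × 0.8911 × 1.27) = 231.7 kPa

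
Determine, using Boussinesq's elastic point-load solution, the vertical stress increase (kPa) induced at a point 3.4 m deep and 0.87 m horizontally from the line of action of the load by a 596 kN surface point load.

Boussinesq vertical stress below a point load on an elastic half-space:
Δσ_z = 3P/(2πz²) · [1 + (r/z)²]^(−5/2)
r/z = 0.87/3.4 = 0.25588; [1+(r/z)²]^(−5/2) = 0.85338.
Δσ_z = 3×596/(2π×3.4²) × 0.85338 = 24.617 × 0.85338 = 21.01 kPa

Δσ_z ≈ 21 kPa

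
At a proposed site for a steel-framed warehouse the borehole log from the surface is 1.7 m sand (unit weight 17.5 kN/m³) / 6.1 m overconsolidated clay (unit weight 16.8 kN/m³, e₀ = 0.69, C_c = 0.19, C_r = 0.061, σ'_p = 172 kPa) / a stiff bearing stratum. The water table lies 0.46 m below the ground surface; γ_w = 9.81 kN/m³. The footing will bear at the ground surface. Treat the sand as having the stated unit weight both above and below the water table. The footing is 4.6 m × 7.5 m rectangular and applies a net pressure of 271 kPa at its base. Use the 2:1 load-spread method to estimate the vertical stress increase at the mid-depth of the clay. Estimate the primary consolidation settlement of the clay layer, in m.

Mid-depth of clay below the ground surface: z = 1.7 + 6.1/2 = 4.75 m.
Total vertical stress at mid-clay: σ_v = 17.5×1.7 + 16.8×3.05 = 80.99 kPa.
Pore pressure: u = 9.81×(4.75 − 0.46) = 42.085 kPa.
Initial effective stress: σ'_0 = σ_v − u = 80.99 − 42.085 = 38.905 kPa.
Stress increase at mid-clay by the 2:1 spreading method:
Δσ = qBL/((B+z)(L+z)) = 271×4.6×7.5/((4.6+4.75)(7.5+4.75)) = 81.628 kPa
Final effective stress: σ'_f = 38.905 + 81.628 = 120.53 kPa.
σ'_f = 120.53 ≤ σ'_p = 172 kPa, so the clay remains overconsolidated and only the recompression index applies:
S_c = C_r·H/(1+e₀)·log₁₀(σ'_f/σ'_0) = 0.061×6.1/1.69×log₁₀(120.53/38.905)
    = 0.22018 × 0.49109 = 0.1081 m

S_c ≈ 0.108 m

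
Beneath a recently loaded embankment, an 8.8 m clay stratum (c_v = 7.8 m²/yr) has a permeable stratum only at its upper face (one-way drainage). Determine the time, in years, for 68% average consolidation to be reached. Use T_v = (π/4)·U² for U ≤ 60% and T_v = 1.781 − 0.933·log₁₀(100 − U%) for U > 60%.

Drainage path length: H_d = H = 8.8 m (single drainage).
U > 60%: T_v = 1.781 − 0.933·log₁₀(100 − 68) = 0.3767.
t = T_v·H_d²/c_v = 0.3767×8.8²/7.8 = 3.74 years.

t ≈ 3.74 years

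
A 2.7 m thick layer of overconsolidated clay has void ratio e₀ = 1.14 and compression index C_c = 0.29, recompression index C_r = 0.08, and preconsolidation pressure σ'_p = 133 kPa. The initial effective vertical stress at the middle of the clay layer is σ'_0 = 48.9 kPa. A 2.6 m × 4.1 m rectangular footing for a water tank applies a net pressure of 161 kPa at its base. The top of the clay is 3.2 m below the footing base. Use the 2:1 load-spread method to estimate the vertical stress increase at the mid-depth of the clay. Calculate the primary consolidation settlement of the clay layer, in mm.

Mid-depth of clay below the footing base: z = 3.2 + 2.7/2 = 4.55 m.
Stress increase at mid-clay by the 2:1 spreading method:
Δσ = qBL/((B+z)(L+z)) = 161×2.6×4.1/((2.6+4.55)(4.1+4.55)) = 27.75 kPa
Final effective stress: σ'_f = 48.9 + 27.75 = 76.65 kPa.
σ'_f = 76.65 ≤ σ'_p = 133 kPa, so the clay remains overconsolidated and only the recompression index applies:
S_c = C_r·H/(1+e₀)·log₁₀(σ'_f/σ'_0) = 0.08×2.7/2.14×log₁₀(76.65/48.9)
    = 0.10094 × 0.1952 = 0.0197 m

S_c ≈ 19.7 mm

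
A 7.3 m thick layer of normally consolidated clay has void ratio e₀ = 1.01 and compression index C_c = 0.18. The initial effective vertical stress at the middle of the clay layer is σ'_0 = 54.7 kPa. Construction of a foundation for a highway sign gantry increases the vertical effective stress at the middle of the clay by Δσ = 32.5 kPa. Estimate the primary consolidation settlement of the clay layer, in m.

Final effective stress: σ'_f = σ'_0 + Δσ = 54.7 + 32.5 = 87.2 kPa.
Normally consolidated clay, so the full stress increment lies on the virgin compression line:
S_c = C_c·H/(1+e₀)·log₁₀(σ'_f/σ'_0) = 0.18×7.3/(1+1.01)×log₁₀(87.2/54.7)
    = 0.65373 × 0.20253 = 0.1324 m

S_c ≈ 0.132 m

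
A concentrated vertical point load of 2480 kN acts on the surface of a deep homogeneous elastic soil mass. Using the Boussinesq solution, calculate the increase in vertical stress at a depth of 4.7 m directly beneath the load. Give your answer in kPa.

Boussinesq vertical stress below a point load on an elastic half-space:
Δσ_z = 3P/(2πz²) · [1 + (r/z)²]^(−5/2)
r/z = 0/4.7 = 0; [1+(r/z)²]^(−5/2) = 1.
Δσ_z = 3×2480/(2π×4.7²) × 1 = 53.604 × 1 = 53.6 kPa

Δσ_z ≈ 53.6 kPa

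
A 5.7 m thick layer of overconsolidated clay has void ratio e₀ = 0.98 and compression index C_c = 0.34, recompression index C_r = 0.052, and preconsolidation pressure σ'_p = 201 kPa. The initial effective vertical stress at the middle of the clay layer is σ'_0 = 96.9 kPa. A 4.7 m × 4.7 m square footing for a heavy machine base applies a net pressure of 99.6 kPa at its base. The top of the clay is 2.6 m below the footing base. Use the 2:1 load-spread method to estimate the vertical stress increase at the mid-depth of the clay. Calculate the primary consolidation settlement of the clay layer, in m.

Mid-depth of clay below the footing base: z = 2.6 + 5.7/2 = 5.45 m.
Stress increase at mid-clay by the 2:1 spreading method:
Δσ = qBL/((B+z)(L+z)) = 99.6×4.7×4.7/((4.7+5.45)(4.7+5.45)) = 21.356 kPa
Final effective stress: σ'_f = 96.9 + 21.356 = 118.26 kPa.
σ'_f = 118.26 ≤ σ'_p = 201 kPa, so the clay remains overconsolidated and only the recompression index applies:
S_c = C_r·H/(1+e₀)·log₁₀(σ'_f/σ'_0) = 0.052×5.7/1.98×log₁₀(118.26/96.9)
    = 0.1497 × 0.086514 = 0.01295 m

S_c ≈ 0.013 m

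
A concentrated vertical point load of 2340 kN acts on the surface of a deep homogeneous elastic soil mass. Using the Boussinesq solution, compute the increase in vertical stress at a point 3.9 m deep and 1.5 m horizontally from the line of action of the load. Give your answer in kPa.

Δσ_z ≈ 52 kPa

Boussinesq vertical stress below a point load on an elastic half-space:
Δσ_z = 3P/(2πz²) · [1 + (r/z)²]^(−5/2)
r/z = 1.5/3.9 = 0.38462; [1+(r/z)²]^(−5/2) = 0.70829.
Δσ_z = 3×2340/(2π×3.9²) × 0.70829 = 73.456 × 0.70829 = 52.03 kPa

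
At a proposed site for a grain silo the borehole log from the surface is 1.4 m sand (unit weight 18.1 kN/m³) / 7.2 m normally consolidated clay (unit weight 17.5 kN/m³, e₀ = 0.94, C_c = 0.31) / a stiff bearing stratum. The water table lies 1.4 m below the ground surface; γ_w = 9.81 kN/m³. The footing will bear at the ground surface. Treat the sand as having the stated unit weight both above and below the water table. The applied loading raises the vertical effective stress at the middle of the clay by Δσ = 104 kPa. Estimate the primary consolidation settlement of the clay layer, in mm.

S_c ≈ 542 mm

Mid-depth of clay below the ground surface: z = 1.4 + 7.2/2 = 5 m.
Total vertical stress at mid-clay: σ_v = 18.1×1.4 + 17.5×3.6 = 88.34 kPa.
Pore pressure: u = 9.81×(5 − 1.4) = 35.316 kPa.
Initial effective stress: σ'_0 = σ_v − u = 88.34 − 35.316 = 53.024 kPa.
Final effective stress: σ'_f = σ'_0 + Δσ = 53.024 + 104 = 157.02 kPa.
Normally consolidated clay, so the full stress increment lies on the virgin compression line:
S_c = C_c·H/(1+e₀)·log₁₀(σ'_f/σ'_0) = 0.31×7.2/(1+0.94)×log₁₀(157.02/53.024)
    = 1.1505 × 0.47148 = 0.5424 m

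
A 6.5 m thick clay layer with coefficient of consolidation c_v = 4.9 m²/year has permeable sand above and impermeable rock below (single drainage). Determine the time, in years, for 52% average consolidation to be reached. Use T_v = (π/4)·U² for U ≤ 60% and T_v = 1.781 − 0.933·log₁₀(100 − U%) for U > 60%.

Drainage path length: H_d = H = 6.5 m (single drainage).
U ≤ 60%: T_v = (π/4)·U² = (π/4)×0.52² = 0.21237.
t = T_v·H_d²/c_v = 0.21237×6.5²/4.9 = 1.831 years.

t ≈ 1.83 years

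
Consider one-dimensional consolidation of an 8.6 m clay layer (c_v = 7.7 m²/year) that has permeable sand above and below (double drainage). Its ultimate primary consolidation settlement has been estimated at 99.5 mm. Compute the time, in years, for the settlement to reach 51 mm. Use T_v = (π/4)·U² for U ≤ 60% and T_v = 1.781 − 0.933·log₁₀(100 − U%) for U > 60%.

t ≈ 0.495 years

Drainage path length: H_d = H/2 = 4.3 m (double drainage).
U = S(t)/S_ult = 51/99.5 = 0.5126.
U ≤ 60%: T_v = (π/4)·U² = (π/4)×0.51256² = 0.20634.
t = T_v·H_d²/c_v = 0.20634×4.3²/7.7 = 0.4955 years.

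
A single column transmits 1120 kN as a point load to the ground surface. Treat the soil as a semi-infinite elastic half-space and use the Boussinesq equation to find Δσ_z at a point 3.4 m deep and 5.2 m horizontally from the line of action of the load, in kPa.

Boussinesq vertical stress below a point load on an elastic half-space:
Δσ_z = 3P/(2πz²) · [1 + (r/z)²]^(−5/2)
r/z = 5.2/3.4 = 1.5294; [1+(r/z)²]^(−5/2) = 0.049082.
Δσ_z = 3×1120/(2π×3.4²) × 0.049082 = 46.26 × 0.049082 = 2.271 kPa

Δσ_z ≈ 2.27 kPa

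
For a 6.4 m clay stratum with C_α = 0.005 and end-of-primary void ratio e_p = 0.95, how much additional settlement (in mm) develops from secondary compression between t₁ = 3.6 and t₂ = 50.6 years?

Secondary compression: S_s = C_α·H/(1+e_p)·log₁₀(t₂/t₁)
S_s = 0.005×6.4/(1+0.95)×log₁₀(50.6/3.6)
    = 0.01641 × 1.148 = 0.01884 m

S_s ≈ 18.8 mm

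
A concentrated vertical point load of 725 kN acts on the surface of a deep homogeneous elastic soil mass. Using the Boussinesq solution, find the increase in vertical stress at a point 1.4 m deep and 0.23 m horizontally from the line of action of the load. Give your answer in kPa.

Δσ_z ≈ 165 kPa

Boussinesq vertical stress below a point load on an elastic half-space:
Δσ_z = 3P/(2πz²) · [1 + (r/z)²]^(−5/2)
r/z = 0.23/1.4 = 0.16429; [1+(r/z)²]^(−5/2) = 0.93559.
Δσ_z = 3×725/(2π×1.4²) × 0.93559 = 176.61 × 0.93559 = 165.2 kPa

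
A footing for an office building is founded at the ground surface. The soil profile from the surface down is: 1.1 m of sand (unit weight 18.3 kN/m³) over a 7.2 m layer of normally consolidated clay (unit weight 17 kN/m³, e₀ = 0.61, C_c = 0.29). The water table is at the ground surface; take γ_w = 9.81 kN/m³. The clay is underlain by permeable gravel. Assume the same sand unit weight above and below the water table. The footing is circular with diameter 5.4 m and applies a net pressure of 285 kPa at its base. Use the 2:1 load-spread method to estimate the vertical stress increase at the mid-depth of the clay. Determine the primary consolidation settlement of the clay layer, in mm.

Mid-depth of clay below the ground surface: z = 1.1 + 7.2/2 = 4.7 m.
Total vertical stress at mid-clay: σ_v = 18.3×1.1 + 17×3.6 = 81.33 kPa.
Pore pressure: u = 9.81×(4.7 − 0) = 46.107 kPa.
Initial effective stress: σ'_0 = σ_v − u = 81.33 − 46.107 = 35.223 kPa.
Stress increase at mid-clay by the 2:1 spreading method:
Δσ ≈ qD²/(D+z)² = 285×5.4²/(5.4+4.7)² = 81.468 kPa
Final effective stress: σ'_f = σ'_0 + Δσ = 35.223 + 81.468 = 116.69 kPa.
Normally consolidated clay, so the full stress increment lies on the virgin compression line:
S_c = C_c·H/(1+e₀)·log₁₀(σ'_f/σ'_0) = 0.29×7.2/(1+0.61)×log₁₀(116.69/35.223)
    = 1.2969 × 0.52021 = 0.6747 m

S_c ≈ 675 mm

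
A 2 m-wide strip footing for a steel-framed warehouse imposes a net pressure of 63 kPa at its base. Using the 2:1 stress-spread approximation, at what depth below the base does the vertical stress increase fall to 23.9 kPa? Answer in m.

z ≈ 3.27 m

2:1 spreading — at depth z the loaded area has grown by z in each plan dimension:
qB/(B+z) = Δσ_z ⇒ z = qB/Δσ_z − B = 63×2/23.9 − 2 = 3.272 m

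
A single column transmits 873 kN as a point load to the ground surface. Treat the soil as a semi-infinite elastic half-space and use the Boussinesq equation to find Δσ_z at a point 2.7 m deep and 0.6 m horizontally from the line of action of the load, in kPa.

Boussinesq vertical stress below a point load on an elastic half-space:
Δσ_z = 3P/(2πz²) · [1 + (r/z)²]^(−5/2)
r/z = 0.6/2.7 = 0.22222; [1+(r/z)²]^(−5/2) = 0.88647.
Δσ_z = 3×873/(2π×2.7²) × 0.88647 = 57.178 × 0.88647 = 50.69 kPa

Δσ_z ≈ 50.7 kPa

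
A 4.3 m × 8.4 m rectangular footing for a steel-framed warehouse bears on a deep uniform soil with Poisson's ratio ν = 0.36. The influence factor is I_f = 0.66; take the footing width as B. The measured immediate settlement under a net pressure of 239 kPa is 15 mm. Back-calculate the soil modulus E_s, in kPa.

E_s ≈ 39400 kPa

S_e = q·B·(1−ν²)/E_s · I_f  ⇒  E_s = q·B·(1−ν²)·I_f / S_e.
E_s = 239 × 4.3 × 0.8704 × 0.66 / 0.015 = 39360 kPa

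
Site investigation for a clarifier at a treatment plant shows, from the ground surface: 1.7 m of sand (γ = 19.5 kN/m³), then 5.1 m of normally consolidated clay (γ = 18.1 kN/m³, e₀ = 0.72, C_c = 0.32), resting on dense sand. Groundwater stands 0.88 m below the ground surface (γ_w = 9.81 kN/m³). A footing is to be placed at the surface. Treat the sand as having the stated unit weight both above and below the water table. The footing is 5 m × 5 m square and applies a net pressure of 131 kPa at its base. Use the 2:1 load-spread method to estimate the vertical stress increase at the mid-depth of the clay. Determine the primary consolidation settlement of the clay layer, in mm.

Mid-depth of clay below the ground surface: z = 1.7 + 5.1/2 = 4.25 m.
Total vertical stress at mid-clay: σ_v = 19.5×1.7 + 18.1×2.55 = 79.305 kPa.
Pore pressure: u = 9.81×(4.25 − 0.88) = 33.06 kPa.
Initial effective stress: σ'_0 = σ_v − u = 79.305 − 33.06 = 46.245 kPa.
Stress increase at mid-clay by the 2:1 spreading method:
Δσ = qBL/((B+z)(L+z)) = 131×5×5/((5+4.25)(5+4.25)) = 38.276 kPa
Final effective stress: σ'_f = σ'_0 + Δσ = 46.245 + 38.276 = 84.521 kPa.
Normally consolidated clay, so the full stress increment lies on the virgin compression line:
S_c = C_c·H/(1+e₀)·log₁₀(σ'_f/σ'_0) = 0.32×5.1/(1+0.72)×log₁₀(84.521/46.245)
    = 0.94884 × 0.2619 = 0.2485 m

S_c ≈ 249 mm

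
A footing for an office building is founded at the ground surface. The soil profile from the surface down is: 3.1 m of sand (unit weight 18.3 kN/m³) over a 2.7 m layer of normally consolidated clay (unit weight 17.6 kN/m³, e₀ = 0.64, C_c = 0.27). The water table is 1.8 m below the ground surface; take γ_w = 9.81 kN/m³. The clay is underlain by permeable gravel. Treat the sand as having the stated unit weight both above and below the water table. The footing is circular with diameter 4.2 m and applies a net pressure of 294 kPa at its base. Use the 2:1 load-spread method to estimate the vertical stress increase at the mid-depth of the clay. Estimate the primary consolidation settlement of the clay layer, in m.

Mid-depth of clay below the ground surface: z = 3.1 + 2.7/2 = 4.45 m.
Total vertical stress at mid-clay: σ_v = 18.3×3.1 + 17.6×1.35 = 80.49 kPa.
Pore pressure: u = 9.81×(4.45 − 1.8) = 25.997 kPa.
Initial effective stress: σ'_0 = σ_v − u = 80.49 − 25.997 = 54.493 kPa.
Stress increase at mid-clay by the 2:1 spreading method:
Δσ ≈ qD²/(D+z)² = 294×4.2²/(4.2+4.45)² = 69.313 kPa
Final effective stress: σ'_f = σ'_0 + Δσ = 54.493 + 69.313 = 123.81 kPa.
Normally consolidated clay, so the full stress increment lies on the virgin compression line:
S_c = C_c·H/(1+e₀)·log₁₀(σ'_f/σ'_0) = 0.27×2.7/(1+0.64)×log₁₀(123.81/54.493)
    = 0.44451 × 0.35642 = 0.1584 m

S_c ≈ 0.158 m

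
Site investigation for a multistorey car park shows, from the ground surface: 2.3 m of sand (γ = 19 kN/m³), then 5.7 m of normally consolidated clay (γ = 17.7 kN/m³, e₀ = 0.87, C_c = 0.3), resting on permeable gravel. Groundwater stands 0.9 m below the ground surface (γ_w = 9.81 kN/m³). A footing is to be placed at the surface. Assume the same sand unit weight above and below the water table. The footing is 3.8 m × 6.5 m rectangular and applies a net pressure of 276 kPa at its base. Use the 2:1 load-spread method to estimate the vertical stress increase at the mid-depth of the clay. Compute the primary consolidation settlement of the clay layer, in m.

Mid-depth of clay below the ground surface: z = 2.3 + 5.7/2 = 5.15 m.
Total vertical stress at mid-clay: σ_v = 19×2.3 + 17.7×2.85 = 94.145 kPa.
Pore pressure: u = 9.81×(5.15 − 0.9) = 41.693 kPa.
Initial effective stress: σ'_0 = σ_v − u = 94.145 − 41.693 = 52.452 kPa.
Stress increase at mid-clay by the 2:1 spreading method:
Δσ = qBL/((B+z)(L+z)) = 276×3.8×6.5/((3.8+5.15)(6.5+5.15)) = 65.382 kPa
Final effective stress: σ'_f = σ'_0 + Δσ = 52.452 + 65.382 = 117.83 kPa.
Normally consolidated clay, so the full stress increment lies on the virgin compression line:
S_c = C_c·H/(1+e₀)·log₁₀(σ'_f/σ'_0) = 0.3×5.7/(1+0.87)×log₁₀(117.83/52.452)
    = 0.91444 × 0.35149 = 0.3214 m

S_c ≈ 0.321 m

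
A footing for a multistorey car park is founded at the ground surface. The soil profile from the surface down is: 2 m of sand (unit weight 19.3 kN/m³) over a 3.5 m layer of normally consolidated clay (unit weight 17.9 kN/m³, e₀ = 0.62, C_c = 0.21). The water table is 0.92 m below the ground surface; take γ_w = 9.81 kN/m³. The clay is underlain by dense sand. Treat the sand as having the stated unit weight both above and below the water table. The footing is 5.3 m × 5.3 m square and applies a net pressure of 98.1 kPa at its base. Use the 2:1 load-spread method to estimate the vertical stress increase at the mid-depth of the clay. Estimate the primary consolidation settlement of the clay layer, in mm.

S_c ≈ 116 mm

Mid-depth of clay below the ground surface: z = 2 + 3.5/2 = 3.75 m.
Total vertical stress at mid-clay: σ_v = 19.3×2 + 17.9×1.75 = 69.925 kPa.
Pore pressure: u = 9.81×(3.75 − 0.92) = 27.762 kPa.
Initial effective stress: σ'_0 = σ_v − u = 69.925 − 27.762 = 42.163 kPa.
Stress increase at mid-clay by the 2:1 spreading method:
Δσ = qBL/((B+z)(L+z)) = 98.1×5.3×5.3/((5.3+3.75)(5.3+3.75)) = 33.645 kPa
Final effective stress: σ'_f = σ'_0 + Δσ = 42.163 + 33.645 = 75.808 kPa.
Normally consolidated clay, so the full stress increment lies on the virgin compression line:
S_c = C_c·H/(1+e₀)·log₁₀(σ'_f/σ'_0) = 0.21×3.5/(1+0.62)×log₁₀(75.808/42.163)
    = 0.4537 × 0.25478 = 0.1156 m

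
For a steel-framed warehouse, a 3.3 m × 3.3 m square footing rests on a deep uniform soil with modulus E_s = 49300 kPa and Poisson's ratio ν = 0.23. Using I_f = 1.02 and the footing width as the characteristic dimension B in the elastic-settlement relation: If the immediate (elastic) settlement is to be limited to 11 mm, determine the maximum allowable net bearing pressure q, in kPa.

q ≈ 170 kPa

S_e = q·B·(1−ν²)/E_s · I_f  ⇒  q = S_e·E_s / (B·(1−ν²)·I_f).
q = 0.011 × 49300 / (3.3 × 0.9471 × 1.02) = 170.1 kPa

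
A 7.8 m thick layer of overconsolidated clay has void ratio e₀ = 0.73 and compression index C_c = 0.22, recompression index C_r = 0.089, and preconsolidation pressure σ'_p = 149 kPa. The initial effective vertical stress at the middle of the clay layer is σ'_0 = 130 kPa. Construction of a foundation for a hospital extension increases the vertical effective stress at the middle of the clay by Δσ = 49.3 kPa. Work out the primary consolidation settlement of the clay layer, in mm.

Final effective stress: σ'_f = 130 + 49.3 = 179.3 kPa.
σ'_f = 179.3 > σ'_p = 149 kPa, so the stress path crosses the preconsolidation pressure — recompression up to σ'_p, then virgin compression beyond:
S_c = H/(1+e₀)·[C_r·log₁₀(σ'_p/σ'_0) + C_c·log₁₀(σ'_f/σ'_p)]
    = 7.8/1.73 × [0.089×log₁₀(149/130) + 0.22×log₁₀(179.3/149)]
    = 4.5087 × [0.0052726 + 0.017687] = 0.1035 m

S_c ≈ 104 mm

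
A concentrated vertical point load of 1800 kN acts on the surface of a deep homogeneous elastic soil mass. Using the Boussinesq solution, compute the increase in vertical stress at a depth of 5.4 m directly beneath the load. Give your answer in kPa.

Boussinesq vertical stress below a point load on an elastic half-space:
Δσ_z = 3P/(2πz²) · [1 + (r/z)²]^(−5/2)
r/z = 0/5.4 = 0; [1+(r/z)²]^(−5/2) = 1.
Δσ_z = 3×1800/(2π×5.4²) × 1 = 29.473 × 1 = 29.47 kPa

Δσ_z ≈ 29.5 kPa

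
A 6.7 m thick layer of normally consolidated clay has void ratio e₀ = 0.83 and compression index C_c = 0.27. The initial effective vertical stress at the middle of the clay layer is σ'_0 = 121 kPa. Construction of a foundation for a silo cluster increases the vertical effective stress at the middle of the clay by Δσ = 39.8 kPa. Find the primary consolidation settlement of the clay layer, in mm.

Final effective stress: σ'_f = σ'_0 + Δσ = 121 + 39.8 = 160.8 kPa.
Normally consolidated clay, so the full stress increment lies on the virgin compression line:
S_c = C_c·H/(1+e₀)·log₁₀(σ'_f/σ'_0) = 0.27×6.7/(1+0.83)×log₁₀(160.8/121)
    = 0.98852 × 0.1235 = 0.1221 m

S_c ≈ 122 mm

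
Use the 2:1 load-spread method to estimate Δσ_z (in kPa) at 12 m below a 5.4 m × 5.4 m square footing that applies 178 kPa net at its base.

By the 2:1 method the load spreads at 1 horizontal : 2 vertical, so at depth z the loaded area has grown by z in each plan dimension:
Δσ = qBL/((B+z)(L+z)) = 178×5.4×5.4/((5.4+12)(5.4+12)) = 17.144 kPa

Δσ_z ≈ 17.1 kPa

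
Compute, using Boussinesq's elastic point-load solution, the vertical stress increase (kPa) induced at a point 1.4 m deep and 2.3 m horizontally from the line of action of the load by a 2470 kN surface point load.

Δσ_z ≈ 22.9 kPa

Boussinesq vertical stress below a point load on an elastic half-space:
Δσ_z = 3P/(2πz²) · [1 + (r/z)²]^(−5/2)
r/z = 2.3/1.4 = 1.6429; [1+(r/z)²]^(−5/2) = 0.038001.
Δσ_z = 3×2470/(2π×1.4²) × 0.038001 = 601.7 × 0.038001 = 22.87 kPa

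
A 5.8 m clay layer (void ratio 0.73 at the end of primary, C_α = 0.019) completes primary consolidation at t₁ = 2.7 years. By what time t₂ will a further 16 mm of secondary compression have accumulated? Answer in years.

t₂ ≈ 4.81 years

S_s = C_α·H/(1+e_p)·log₁₀(t₂/t₁) ⇒ log₁₀(t₂/t₁) = S_s·(1+e_p)/(C_α·H).
log₁₀(t₂/t₁) = 0.016 × (1+0.73) / (0.019×5.8) = 0.2512
t₂ = t₁ × 10^0.2512 = 2.7 × 1.783 = 4.814 years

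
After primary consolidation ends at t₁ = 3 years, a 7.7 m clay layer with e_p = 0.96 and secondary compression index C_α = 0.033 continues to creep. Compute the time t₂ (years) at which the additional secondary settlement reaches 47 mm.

t₂ ≈ 6.91 years

S_s = C_α·H/(1+e_p)·log₁₀(t₂/t₁) ⇒ log₁₀(t₂/t₁) = S_s·(1+e_p)/(C_α·H).
log₁₀(t₂/t₁) = 0.047 × (1+0.96) / (0.033×7.7) = 0.3625
t₂ = t₁ × 10^0.3625 = 3 × 2.304 = 6.913 years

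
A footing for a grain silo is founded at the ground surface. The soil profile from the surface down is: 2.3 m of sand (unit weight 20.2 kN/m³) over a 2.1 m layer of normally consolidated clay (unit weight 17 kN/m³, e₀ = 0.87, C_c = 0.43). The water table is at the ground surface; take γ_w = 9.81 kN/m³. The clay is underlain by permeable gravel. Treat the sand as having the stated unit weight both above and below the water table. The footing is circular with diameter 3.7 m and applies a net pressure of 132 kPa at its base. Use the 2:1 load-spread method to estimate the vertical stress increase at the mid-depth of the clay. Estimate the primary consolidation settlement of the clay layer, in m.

S_c ≈ 0.161 m

Mid-depth of clay below the ground surface: z = 2.3 + 2.1/2 = 3.35 m.
Total vertical stress at mid-clay: σ_v = 20.2×2.3 + 17×1.05 = 64.31 kPa.
Pore pressure: u = 9.81×(3.35 − 0) = 32.864 kPa.
Initial effective stress: σ'_0 = σ_v − u = 64.31 − 32.864 = 31.446 kPa.
Stress increase at mid-clay by the 2:1 spreading method:
Δσ ≈ qD²/(D+z)² = 132×3.7²/(3.7+3.35)² = 36.358 kPa
Final effective stress: σ'_f = σ'_0 + Δσ = 31.446 + 36.358 = 67.804 kPa.
Normally consolidated clay, so the full stress increment lies on the virgin compression line:
S_c = C_c·H/(1+e₀)·log₁₀(σ'_f/σ'_0) = 0.43×2.1/(1+0.87)×log₁₀(67.804/31.446)
    = 0.48289 × 0.33369 = 0.1611 m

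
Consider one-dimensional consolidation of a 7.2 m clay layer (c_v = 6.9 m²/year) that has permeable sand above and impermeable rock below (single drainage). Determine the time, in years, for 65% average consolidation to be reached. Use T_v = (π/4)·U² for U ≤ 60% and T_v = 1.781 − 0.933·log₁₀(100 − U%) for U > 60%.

Drainage path length: H_d = H = 7.2 m (single drainage).
U > 60%: T_v = 1.781 − 0.933·log₁₀(100 − 65) = 0.34038.
t = T_v·H_d²/c_v = 0.34038×7.2²/6.9 = 2.557 years.

t ≈ 2.56 years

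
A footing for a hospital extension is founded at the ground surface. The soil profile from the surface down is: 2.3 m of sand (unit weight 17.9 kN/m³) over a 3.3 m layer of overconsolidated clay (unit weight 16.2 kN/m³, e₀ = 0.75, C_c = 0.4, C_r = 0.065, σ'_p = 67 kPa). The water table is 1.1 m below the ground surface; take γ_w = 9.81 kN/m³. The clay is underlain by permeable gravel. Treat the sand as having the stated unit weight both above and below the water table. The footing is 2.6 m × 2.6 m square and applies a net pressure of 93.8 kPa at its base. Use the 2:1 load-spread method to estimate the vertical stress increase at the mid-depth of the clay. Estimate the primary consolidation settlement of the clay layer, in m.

S_c ≈ 0.0168 m

Mid-depth of clay below the ground surface: z = 2.3 + 3.3/2 = 3.95 m.
Total vertical stress at mid-clay: σ_v = 17.9×2.3 + 16.2×1.65 = 67.9 kPa.
Pore pressure: u = 9.81×(3.95 − 1.1) = 27.959 kPa.
Initial effective stress: σ'_0 = σ_v − u = 67.9 − 27.959 = 39.941 kPa.
Stress increase at mid-clay by the 2:1 spreading method:
Δσ = qBL/((B+z)(L+z)) = 93.8×2.6×2.6/((2.6+3.95)(2.6+3.95)) = 14.78 kPa
Final effective stress: σ'_f = 39.941 + 14.78 = 54.721 kPa.
σ'_f = 54.721 ≤ σ'_p = 67 kPa, so the clay remains overconsolidated and only the recompression index applies:
S_c = C_r·H/(1+e₀)·log₁₀(σ'_f/σ'_0) = 0.065×3.3/1.75×log₁₀(54.721/39.941)
    = 0.12257 × 0.13674 = 0.01676 m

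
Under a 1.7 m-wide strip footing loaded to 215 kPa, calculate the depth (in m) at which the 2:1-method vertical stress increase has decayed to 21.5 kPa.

2:1 spreading — at depth z the loaded area has grown by z in each plan dimension:
qB/(B+z) = Δσ_z ⇒ z = qB/Δσ_z − B = 215×1.7/21.5 − 1.7 = 15.3 m

z ≈ 15.3 m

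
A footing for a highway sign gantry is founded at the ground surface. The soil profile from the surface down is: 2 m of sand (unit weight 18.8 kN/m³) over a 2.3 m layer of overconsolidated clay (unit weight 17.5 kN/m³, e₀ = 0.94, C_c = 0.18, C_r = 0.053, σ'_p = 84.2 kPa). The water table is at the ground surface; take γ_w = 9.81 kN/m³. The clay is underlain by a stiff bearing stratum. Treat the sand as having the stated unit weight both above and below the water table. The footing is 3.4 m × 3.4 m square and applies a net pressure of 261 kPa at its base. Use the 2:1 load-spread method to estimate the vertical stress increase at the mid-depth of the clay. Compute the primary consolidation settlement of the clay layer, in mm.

S_c ≈ 44.5 mm

Mid-depth of clay below the ground surface: z = 2 + 2.3/2 = 3.15 m.
Total vertical stress at mid-clay: σ_v = 18.8×2 + 17.5×1.15 = 57.725 kPa.
Pore pressure: u = 9.81×(3.15 − 0) = 30.902 kPa.
Initial effective stress: σ'_0 = σ_v − u = 57.725 − 30.902 = 26.823 kPa.
Stress increase at mid-clay by the 2:1 spreading method:
Δσ = qBL/((B+z)(L+z)) = 261×3.4×3.4/((3.4+3.15)(3.4+3.15)) = 70.326 kPa
Final effective stress: σ'_f = 26.823 + 70.326 = 97.149 kPa.
σ'_f = 97.149 > σ'_p = 84.2 kPa, so the stress path crosses the preconsolidation pressure — recompression up to σ'_p, then virgin compression beyond:
S_c = H/(1+e₀)·[C_r·log₁₀(σ'_p/σ'_0) + C_c·log₁₀(σ'_f/σ'_p)]
    = 2.3/1.94 × [0.053×log₁₀(84.2/26.823) + 0.18×log₁₀(97.149/84.2)]
    = 1.1856 × [0.026331 + 0.011183] = 0.04448 m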